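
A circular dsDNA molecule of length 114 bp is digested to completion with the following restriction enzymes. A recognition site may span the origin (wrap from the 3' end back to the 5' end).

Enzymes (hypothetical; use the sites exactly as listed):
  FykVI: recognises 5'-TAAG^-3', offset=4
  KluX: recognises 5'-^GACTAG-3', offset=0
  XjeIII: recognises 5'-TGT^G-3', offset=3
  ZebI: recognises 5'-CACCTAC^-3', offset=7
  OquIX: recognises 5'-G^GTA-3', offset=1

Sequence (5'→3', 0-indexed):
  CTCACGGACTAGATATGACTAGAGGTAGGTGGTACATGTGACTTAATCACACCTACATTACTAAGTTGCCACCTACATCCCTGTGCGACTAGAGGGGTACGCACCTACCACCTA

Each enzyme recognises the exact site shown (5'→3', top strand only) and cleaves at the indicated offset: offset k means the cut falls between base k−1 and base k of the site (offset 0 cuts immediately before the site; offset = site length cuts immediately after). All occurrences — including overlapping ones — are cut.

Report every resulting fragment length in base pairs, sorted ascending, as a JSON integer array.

[2,5,7,7,8,8,8,9,10,10,11,12,17]

Scan for sites:
  FykVI (TAAG, off=4): starts [61] → cuts [65]
  KluX (GACTAG, off=0): starts [6, 16, 86] → cuts [6, 16, 86]
  XjeIII (TGTG, off=3): starts [36, 81] → cuts [39, 84]
  ZebI (CACCTAC, off=7): starts [49, 69, 101, 108] → cuts [1, 56, 76, 108]
  OquIX (GGTA, off=1): starts [23, 30, 95] → cuts [24, 31, 96]

Pooled cuts: [1, 6, 16, 24, 31, 39, 56, 65, 76, 84, 86, 96, 108]

Fragments:
  1→6: 5 bp
  6→16: 10 bp
  16→24: 8 bp
  24→31: 7 bp
  31→39: 8 bp
  39→56: 17 bp
  56→65: 9 bp
  65→76: 11 bp
  76→84: 8 bp
  84→86: 2 bp
  86→96: 10 bp
  96→108: 12 bp
  108→1 (wrap): 114-108+1 = 7 bp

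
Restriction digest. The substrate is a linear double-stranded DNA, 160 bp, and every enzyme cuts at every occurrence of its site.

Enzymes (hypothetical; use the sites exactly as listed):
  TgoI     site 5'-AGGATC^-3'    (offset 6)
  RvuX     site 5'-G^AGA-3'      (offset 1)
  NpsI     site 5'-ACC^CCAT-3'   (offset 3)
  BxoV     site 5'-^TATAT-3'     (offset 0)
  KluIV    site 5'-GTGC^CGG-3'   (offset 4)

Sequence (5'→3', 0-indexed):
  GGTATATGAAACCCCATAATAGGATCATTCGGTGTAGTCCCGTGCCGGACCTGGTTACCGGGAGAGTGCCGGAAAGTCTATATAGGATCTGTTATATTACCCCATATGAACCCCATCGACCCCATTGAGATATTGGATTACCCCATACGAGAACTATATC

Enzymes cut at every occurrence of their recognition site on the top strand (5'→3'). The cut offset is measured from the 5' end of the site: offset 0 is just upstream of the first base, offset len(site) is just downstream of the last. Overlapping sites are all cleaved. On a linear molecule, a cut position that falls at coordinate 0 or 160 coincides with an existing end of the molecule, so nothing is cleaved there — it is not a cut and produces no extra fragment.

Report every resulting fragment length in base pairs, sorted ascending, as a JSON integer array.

Site scan:
  TgoI (AGGATC, off=6): starts [20, 83] → cuts [26, 89]
  RvuX (GAGA, off=1): starts [61, 126, 148] → cuts [62, 127, 149]
  NpsI (ACCCCAT, off=3): starts [10, 98, 109, 118, 139] → cuts [13, 101, 112, 121, 142]
  BxoV (TATAT, off=0): starts [2, 78, 92, 154] → cuts [2, 78, 92, 154]
  KluIV (GTGCCGG, off=4): starts [41, 65] → cuts [45, 69]

Pooled cuts: [2, 13, 26, 45, 62, 69, 78, 89, 92, 101, 112, 121, 127, 142, 149, 154]

Fragments:
  [0,2): 2 bp
  [2,13): 11 bp
  [13,26): 13 bp
  [26,45): 19 bp
  [45,62): 17 bp
  [62,69): 7 bp
  [69,78): 9 bp
  [78,89): 11 bp
  [89,92): 3 bp
  [92,101): 9 bp
  [101,112): 11 bp
  [112,121): 9 bp
  [121,127): 6 bp
  [127,142): 15 bp
  [142,149): 7 bp
  [149,154): 5 bp
  [154,160): 6 bp

[2,3,5,6,6,7,7,9,9,9,11,11,11,13,15,17,19]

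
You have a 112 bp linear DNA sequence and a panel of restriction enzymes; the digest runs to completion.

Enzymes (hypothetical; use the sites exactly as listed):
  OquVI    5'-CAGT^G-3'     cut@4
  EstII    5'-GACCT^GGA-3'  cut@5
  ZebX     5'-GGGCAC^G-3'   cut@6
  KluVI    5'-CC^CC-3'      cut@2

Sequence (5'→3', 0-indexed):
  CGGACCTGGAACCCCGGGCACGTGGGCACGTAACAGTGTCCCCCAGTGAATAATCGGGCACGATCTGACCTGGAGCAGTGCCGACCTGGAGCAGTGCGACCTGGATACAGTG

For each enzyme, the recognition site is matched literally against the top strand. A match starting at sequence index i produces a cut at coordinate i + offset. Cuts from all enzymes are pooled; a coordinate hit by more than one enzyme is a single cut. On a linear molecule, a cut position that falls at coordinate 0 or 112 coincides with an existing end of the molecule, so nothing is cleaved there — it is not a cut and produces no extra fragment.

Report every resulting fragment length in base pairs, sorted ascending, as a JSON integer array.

[1,1,4,5,6,7,7,8,8,8,8,8,8,9,10,14]

Site scan:
  OquVI (CAGTG, off=4): starts [33, 43, 75, 91, 107] → cuts [37, 47, 79, 95, 111]
  EstII (GACCTGGA, off=5): starts [2, 66, 82, 97] → cuts [7, 71, 87, 102]
  ZebX (GGGCACG, off=6): starts [15, 23, 55] → cuts [21, 29, 61]
  KluVI (CCCC, off=2): starts [11, 39, 40] → cuts [13, 41, 42]

Pooled cuts: [7, 13, 21, 29, 37, 41, 42, 47, 61, 71, 79, 87, 95, 102, 111]

Fragments:
  [0,7): 7 bp
  [7,13): 6 bp
  [13,21): 8 bp
  [21,29): 8 bp
  [29,37): 8 bp
  [37,41): 4 bp
  [41,42): 1 bp
  [42,47): 5 bp
  [47,61): 14 bp
  [61,71): 10 bp
  [71,79): 8 bp
  [79,87): 8 bp
  [87,95): 8 bp
  [95,102): 7 bp
  [102,111): 9 bp
  [111,112): 1 bp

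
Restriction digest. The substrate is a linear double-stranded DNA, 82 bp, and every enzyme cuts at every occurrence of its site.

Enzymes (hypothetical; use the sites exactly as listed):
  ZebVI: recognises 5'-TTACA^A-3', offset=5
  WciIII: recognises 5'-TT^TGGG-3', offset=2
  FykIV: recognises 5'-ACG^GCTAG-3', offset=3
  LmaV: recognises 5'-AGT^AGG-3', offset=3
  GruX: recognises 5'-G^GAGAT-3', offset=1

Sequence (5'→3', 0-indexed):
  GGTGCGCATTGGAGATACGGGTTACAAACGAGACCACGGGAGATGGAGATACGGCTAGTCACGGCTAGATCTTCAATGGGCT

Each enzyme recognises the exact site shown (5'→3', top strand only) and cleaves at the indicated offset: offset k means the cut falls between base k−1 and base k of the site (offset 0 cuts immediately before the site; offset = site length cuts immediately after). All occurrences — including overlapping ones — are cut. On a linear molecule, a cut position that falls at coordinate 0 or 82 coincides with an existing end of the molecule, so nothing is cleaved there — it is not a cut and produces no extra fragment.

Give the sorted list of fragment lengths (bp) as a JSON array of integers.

[6,8,10,11,13,15,19]

Site scan:
  ZebVI (TTACAA, off=5): starts [21] → cuts [26]
  WciIII (TTTGGG, off=2): no sites
  FykIV (ACGGCTAG, off=3): starts [50, 60] → cuts [53, 63]
  LmaV (AGTAGG, off=3): no sites
  GruX (GGAGAT, off=1): starts [10, 38, 44] → cuts [11, 39, 45]

Pooled cuts: [11, 26, 39, 45, 53, 63]

Fragments:
  [0,11): 11 bp
  [11,26): 15 bp
  [26,39): 13 bp
  [39,45): 6 bp
  [45,53): 8 bp
  [53,63): 10 bp
  [63,82): 19 bp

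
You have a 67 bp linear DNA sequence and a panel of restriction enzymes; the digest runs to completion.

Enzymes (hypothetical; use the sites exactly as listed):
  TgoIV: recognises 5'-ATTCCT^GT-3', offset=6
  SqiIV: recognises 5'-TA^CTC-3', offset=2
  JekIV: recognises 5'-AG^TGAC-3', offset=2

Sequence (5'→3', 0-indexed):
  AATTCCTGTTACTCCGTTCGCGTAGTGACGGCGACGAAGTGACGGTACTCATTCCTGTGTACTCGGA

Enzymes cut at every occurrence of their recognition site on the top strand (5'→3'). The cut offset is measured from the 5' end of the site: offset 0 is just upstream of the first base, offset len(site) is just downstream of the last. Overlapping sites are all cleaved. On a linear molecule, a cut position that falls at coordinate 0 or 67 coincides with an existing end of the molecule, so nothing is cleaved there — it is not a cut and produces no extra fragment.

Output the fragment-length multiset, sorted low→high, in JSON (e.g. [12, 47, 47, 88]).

[4,5,6,7,8,9,14,14]

Scan for sites:
  TgoIV (ATTCCTGT, off=6): starts [1, 50] → cuts [7, 56]
  SqiIV (TACTC, off=2): starts [9, 45, 59] → cuts [11, 47, 61]
  JekIV (AGTGAC, off=2): starts [23, 37] → cuts [25, 39]

All cut coordinates (distinct, sorted): [7, 11, 25, 39, 47, 56, 61]

Fragments:
  [0,7): 7 bp
  [7,11): 4 bp
  [11,25): 14 bp
  [25,39): 14 bp
  [39,47): 8 bp
  [47,56): 9 bp
  [56,61): 5 bp
  [61,67): 6 bp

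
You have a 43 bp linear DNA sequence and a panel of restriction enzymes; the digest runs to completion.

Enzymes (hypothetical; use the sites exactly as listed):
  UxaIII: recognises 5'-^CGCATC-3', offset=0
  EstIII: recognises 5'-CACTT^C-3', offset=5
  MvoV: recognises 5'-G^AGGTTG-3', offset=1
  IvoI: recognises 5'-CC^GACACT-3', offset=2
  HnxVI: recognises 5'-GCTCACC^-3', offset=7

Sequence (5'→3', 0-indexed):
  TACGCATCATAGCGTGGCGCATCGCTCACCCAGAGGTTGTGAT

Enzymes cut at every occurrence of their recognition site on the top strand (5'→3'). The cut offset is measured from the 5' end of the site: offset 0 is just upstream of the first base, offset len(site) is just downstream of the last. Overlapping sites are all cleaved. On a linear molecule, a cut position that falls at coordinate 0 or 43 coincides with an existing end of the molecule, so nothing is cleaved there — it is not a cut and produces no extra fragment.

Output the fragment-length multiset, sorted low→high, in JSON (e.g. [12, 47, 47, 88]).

[2,3,10,13,15]

Per-enzyme occurrences:
  UxaIII CGCATC/0: at [2, 17] ⇒ [2, 17]
  EstIII (CACTTC, off=5): no sites
  MvoV GAGGTTG/1: at [32] ⇒ [33]
  IvoI (CCGACACT, off=2): no sites
  HnxVI GCTCACC/7: at [23] ⇒ [30]

Pooled cuts: [2, 17, 30, 33]

Fragments:
  [0,2): 2 bp
  [2,17): 15 bp
  [17,30): 13 bp
  [30,33): 3 bp
  [33,43): 10 bp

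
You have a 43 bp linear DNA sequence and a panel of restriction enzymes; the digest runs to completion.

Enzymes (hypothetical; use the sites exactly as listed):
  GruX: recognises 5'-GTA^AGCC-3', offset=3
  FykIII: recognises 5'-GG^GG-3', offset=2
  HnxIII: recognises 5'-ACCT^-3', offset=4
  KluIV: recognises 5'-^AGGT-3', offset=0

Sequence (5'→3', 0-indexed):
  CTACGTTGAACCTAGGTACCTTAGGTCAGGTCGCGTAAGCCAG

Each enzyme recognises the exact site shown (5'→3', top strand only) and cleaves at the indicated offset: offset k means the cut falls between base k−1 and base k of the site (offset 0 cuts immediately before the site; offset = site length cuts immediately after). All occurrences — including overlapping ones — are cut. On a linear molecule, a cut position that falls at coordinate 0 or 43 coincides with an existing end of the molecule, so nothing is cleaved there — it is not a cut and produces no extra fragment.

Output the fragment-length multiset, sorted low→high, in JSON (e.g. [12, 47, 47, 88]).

Site scan:
  GruX GTAAGCC/3: at [34] ⇒ [37]
  FykIII (GGGG, off=2): no sites
  HnxIII ACCT/4: at [9, 17] ⇒ [13, 21]
  KluIV AGGT/0: at [13, 22, 27] ⇒ [13, 22, 27]

All cut coordinates (distinct, sorted): [13, 21, 22, 27, 37]

Fragments:
  [0,13): 13 bp
  [13,21): 8 bp
  [21,22): 1 bp
  [22,27): 5 bp
  [27,37): 10 bp
  [37,43): 6 bp

[1,5,6,8,10,13]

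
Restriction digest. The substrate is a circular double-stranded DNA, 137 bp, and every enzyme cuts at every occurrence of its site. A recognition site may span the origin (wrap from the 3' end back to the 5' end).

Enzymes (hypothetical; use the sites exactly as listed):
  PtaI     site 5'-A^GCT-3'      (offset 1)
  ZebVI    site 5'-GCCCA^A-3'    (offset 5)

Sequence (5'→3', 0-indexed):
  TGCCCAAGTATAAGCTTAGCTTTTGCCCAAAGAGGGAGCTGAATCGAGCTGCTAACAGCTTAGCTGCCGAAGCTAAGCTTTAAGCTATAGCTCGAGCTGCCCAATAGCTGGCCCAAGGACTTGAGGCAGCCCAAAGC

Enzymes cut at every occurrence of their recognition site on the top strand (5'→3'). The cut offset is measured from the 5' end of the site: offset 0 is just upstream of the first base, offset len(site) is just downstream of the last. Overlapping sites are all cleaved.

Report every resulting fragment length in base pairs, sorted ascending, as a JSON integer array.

[2,3,5,5,5,6,6,7,7,8,8,8,9,9,10,10,11,18]

Scan for sites:
  PtaI (AGCT, off=1): starts [12, 17, 36, 46, 56, 61, 70, 75, 82, 88, 94, 105, 134] → cuts [13, 18, 37, 47, 57, 62, 71, 76, 83, 89, 95, 106, 135]
  ZebVI (GCCCAA, off=5): starts [1, 24, 98, 110, 128] → cuts [6, 29, 103, 115, 133]

All cut coordinates (distinct, sorted): [6, 13, 18, 29, 37, 47, 57, 62, 71, 76, 83, 89, 95, 103, 106, 115, 133, 135]

Fragment lengths:
  6→13: 7 bp
  13→18: 5 bp
  18→29: 11 bp
  29→37: 8 bp
  37→47: 10 bp
  47→57: 10 bp
  57→62: 5 bp
  62→71: 9 bp
  71→76: 5 bp
  76→83: 7 bp
  83→89: 6 bp
  89→95: 6 bp
  95→103: 8 bp
  103→106: 3 bp
  106→115: 9 bp
  115→133: 18 bp
  133→135: 2 bp
  135→6 (wrap): 137-135+6 = 8 bp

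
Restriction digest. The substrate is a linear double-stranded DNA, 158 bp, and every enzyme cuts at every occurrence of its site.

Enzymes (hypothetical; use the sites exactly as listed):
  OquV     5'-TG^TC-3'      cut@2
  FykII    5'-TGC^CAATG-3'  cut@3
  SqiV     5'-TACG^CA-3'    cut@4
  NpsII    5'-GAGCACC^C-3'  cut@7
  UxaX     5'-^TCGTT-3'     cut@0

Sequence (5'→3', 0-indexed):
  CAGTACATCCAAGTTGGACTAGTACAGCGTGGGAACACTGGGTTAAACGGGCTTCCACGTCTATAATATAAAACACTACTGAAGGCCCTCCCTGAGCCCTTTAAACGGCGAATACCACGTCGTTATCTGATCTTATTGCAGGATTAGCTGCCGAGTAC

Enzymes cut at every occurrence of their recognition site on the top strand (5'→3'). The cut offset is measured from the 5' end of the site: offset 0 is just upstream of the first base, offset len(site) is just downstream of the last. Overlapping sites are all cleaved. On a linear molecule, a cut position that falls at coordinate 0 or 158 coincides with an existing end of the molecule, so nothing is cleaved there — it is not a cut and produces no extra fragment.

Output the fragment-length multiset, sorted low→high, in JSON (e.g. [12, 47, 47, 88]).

Per-enzyme occurrences:
  OquV (TGTC, off=2): no sites
  FykII (TGCCAATG, off=3): no sites
  SqiV (TACGCA, off=4): no sites
  NpsII (GAGCACCC, off=7): no sites
  UxaX TCGTT/0: at [119] ⇒ [119]

All cut coordinates (distinct, sorted): [119]

Fragments:
  [0,119): 119 bp
  [119,158): 39 bp

[39,119]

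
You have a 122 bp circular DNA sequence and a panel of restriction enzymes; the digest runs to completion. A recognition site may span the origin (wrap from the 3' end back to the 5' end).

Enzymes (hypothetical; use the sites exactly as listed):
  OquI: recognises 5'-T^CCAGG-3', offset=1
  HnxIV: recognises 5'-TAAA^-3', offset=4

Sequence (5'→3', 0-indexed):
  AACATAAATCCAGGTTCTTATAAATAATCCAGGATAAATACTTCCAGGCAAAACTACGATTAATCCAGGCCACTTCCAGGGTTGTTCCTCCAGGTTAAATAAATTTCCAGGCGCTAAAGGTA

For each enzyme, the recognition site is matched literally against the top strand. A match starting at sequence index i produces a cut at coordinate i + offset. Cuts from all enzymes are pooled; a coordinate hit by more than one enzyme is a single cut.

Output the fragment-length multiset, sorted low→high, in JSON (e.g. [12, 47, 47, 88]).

[1,3,4,4,5,6,6,10,10,11,12,14,15,21]

Scan for sites:
  OquI (TCCAGG, off=1): starts [8, 27, 42, 63, 74, 88, 105] → cuts [9, 28, 43, 64, 75, 89, 106]
  HnxIV (TAAA, off=4): starts [4, 20, 34, 95, 99, 114, 120] → cuts [2, 8, 24, 38, 99, 103, 118]

Pooled cuts: [2, 8, 9, 24, 28, 38, 43, 64, 75, 89, 99, 103, 106, 118]

Fragments:
  2→8: 6 bp
  8→9: 1 bp
  9→24: 15 bp
  24→28: 4 bp
  28→38: 10 bp
  38→43: 5 bp
  43→64: 21 bp
  64→75: 11 bp
  75→89: 14 bp
  89→99: 10 bp
  99→103: 4 bp
  103→106: 3 bp
  106→118: 12 bp
  118→2 (wrap): 122-118+2 = 6 bp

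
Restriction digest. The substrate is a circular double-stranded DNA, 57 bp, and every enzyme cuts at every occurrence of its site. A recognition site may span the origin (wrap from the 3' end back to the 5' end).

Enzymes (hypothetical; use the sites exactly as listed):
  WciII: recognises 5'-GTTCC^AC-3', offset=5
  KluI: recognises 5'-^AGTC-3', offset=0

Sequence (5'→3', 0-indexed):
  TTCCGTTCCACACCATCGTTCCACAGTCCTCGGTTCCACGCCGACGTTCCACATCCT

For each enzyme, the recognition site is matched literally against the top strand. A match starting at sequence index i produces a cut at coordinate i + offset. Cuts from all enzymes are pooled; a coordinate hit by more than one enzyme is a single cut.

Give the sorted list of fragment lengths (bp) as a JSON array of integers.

Site scan:
  WciII GTTCCAC/5: at [4, 17, 32, 45] ⇒ [9, 22, 37, 50]
  KluI AGTC/0: at [24] ⇒ [24]

All cut coordinates (distinct, sorted): [9, 22, 24, 37, 50]

Fragment lengths:
  9→22: 13 bp
  22→24: 2 bp
  24→37: 13 bp
  37→50: 13 bp
  50→9 (wrap): 57-50+9 = 16 bp

[2,13,13,13,16]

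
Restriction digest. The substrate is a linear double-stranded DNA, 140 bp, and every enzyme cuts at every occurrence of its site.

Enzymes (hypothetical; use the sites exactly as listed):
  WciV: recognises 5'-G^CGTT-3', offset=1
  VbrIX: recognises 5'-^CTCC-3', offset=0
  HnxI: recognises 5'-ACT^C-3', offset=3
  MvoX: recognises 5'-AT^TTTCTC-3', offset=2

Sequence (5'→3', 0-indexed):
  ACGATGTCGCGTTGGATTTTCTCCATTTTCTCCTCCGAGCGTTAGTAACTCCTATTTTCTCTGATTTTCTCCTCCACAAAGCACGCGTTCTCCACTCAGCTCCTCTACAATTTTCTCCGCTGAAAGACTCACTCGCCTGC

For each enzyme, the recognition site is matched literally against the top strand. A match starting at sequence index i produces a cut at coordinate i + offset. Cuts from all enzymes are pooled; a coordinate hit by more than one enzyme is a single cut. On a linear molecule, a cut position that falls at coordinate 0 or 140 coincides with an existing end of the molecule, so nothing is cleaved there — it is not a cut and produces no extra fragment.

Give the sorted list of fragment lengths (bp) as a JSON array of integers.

[2,3,3,3,3,3,3,3,4,4,5,6,7,7,7,8,9,9,10,12,14,15]

Site scan:
  WciV (GCGTT, off=1): starts [8, 38, 84] → cuts [9, 39, 85]
  VbrIX (CTCC, off=0): starts [20, 29, 32, 48, 68, 71, 89, 99, 114] → cuts [20, 29, 32, 48, 68, 71, 89, 99, 114]
  HnxI (ACTC, off=3): starts [47, 93, 126, 130] → cuts [50, 96, 129, 133]
  MvoX (ATTTTCTC, off=2): starts [15, 24, 53, 63, 109] → cuts [17, 26, 55, 65, 111]

Pooled cuts: [9, 17, 20, 26, 29, 32, 39, 48, 50, 55, 65, 68, 71, 85, 89, 96, 99, 111, 114, 129, 133]

Fragment lengths:
  [0,9): 9 bp
  [9,17): 8 bp
  [17,20): 3 bp
  [20,26): 6 bp
  [26,29): 3 bp
  [29,32): 3 bp
  [32,39): 7 bp
  [39,48): 9 bp
  [48,50): 2 bp
  [50,55): 5 bp
  [55,65): 10 bp
  [65,68): 3 bp
  [68,71): 3 bp
  [71,85): 14 bp
  [85,89): 4 bp
  [89,96): 7 bp
  [96,99): 3 bp
  [99,111): 12 bp
  [111,114): 3 bp
  [114,129): 15 bp
  [129,133): 4 bp
  [133,140): 7 bp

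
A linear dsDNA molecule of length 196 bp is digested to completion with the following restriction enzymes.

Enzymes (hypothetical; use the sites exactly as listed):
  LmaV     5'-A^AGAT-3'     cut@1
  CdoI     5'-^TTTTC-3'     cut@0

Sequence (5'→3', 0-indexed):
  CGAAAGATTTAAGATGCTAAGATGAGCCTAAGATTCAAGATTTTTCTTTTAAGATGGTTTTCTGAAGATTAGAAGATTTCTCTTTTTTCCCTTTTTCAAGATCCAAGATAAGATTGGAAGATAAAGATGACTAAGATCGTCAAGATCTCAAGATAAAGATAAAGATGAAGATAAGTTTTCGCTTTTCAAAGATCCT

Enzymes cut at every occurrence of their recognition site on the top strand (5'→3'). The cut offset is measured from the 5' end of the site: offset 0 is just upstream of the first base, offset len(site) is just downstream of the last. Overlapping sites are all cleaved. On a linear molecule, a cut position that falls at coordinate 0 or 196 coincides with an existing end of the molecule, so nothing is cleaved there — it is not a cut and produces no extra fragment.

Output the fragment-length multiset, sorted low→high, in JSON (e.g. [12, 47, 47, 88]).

Scan for sites:
  LmaV AAGAT/1: at [3, 10, 18, 29, 36, 50, 64, 72, 97, 104, 109, 117, 123, 132, 141, 149, 155, 161, 167, 188] ⇒ [4, 11, 19, 30, 37, 51, 65, 73, 98, 105, 110, 118, 124, 133, 142, 150, 156, 162, 168, 189]
  CdoI TTTTC/0: at [41, 57, 84, 92, 175, 182] ⇒ [41, 57, 84, 92, 175, 182]

Pooled cuts: [4, 11, 19, 30, 37, 41, 51, 57, 65, 73, 84, 92, 98, 105, 110, 118, 124, 133, 142, 150, 156, 162, 168, 175, 182, 189]

Fragments:
  [0,4): 4 bp
  [4,11): 7 bp
  [11,19): 8 bp
  [19,30): 11 bp
  [30,37): 7 bp
  [37,41): 4 bp
  [41,51): 10 bp
  [51,57): 6 bp
  [57,65): 8 bp
  [65,73): 8 bp
  [73,84): 11 bp
  [84,92): 8 bp
  [92,98): 6 bp
  [98,105): 7 bp
  [105,110): 5 bp
  [110,118): 8 bp
  [118,124): 6 bp
  [124,133): 9 bp
  [133,142): 9 bp
  [142,150): 8 bp
  [150,156): 6 bp
  [156,162): 6 bp
  [162,168): 6 bp
  [168,175): 7 bp
  [175,182): 7 bp
  [182,189): 7 bp
  [189,196): 7 bp

[4,4,5,6,6,6,6,6,6,7,7,7,7,7,7,7,8,8,8,8,8,8,9,9,10,11,11]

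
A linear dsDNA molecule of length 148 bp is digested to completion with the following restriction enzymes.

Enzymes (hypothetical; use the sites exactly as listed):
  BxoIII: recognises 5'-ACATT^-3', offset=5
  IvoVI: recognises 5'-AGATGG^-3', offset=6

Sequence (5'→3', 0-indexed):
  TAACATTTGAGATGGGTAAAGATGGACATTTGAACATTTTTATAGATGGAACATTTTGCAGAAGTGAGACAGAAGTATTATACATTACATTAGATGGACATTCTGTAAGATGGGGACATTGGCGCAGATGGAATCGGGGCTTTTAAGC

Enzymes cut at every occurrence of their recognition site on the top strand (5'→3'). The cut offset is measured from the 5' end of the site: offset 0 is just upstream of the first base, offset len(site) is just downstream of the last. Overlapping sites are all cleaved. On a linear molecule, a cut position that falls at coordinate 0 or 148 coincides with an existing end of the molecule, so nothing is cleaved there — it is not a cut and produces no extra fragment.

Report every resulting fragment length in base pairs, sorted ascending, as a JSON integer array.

Scan for sites:
  BxoIII ACATT/5: at [2, 25, 33, 50, 81, 86, 97, 115] ⇒ [7, 30, 38, 55, 86, 91, 102, 120]
  IvoVI AGATGG/6: at [9, 19, 43, 91, 107, 125] ⇒ [15, 25, 49, 97, 113, 131]

Pooled cuts: [7, 15, 25, 30, 38, 49, 55, 86, 91, 97, 102, 113, 120, 131]

Fragments:
  [0,7): 7 bp
  [7,15): 8 bp
  [15,25): 10 bp
  [25,30): 5 bp
  [30,38): 8 bp
  [38,49): 11 bp
  [49,55): 6 bp
  [55,86): 31 bp
  [86,91): 5 bp
  [91,97): 6 bp
  [97,102): 5 bp
  [102,113): 11 bp
  [113,120): 7 bp
  [120,131): 11 bp
  [131,148): 17 bp

[5,5,5,6,6,7,7,8,8,10,11,11,11,17,31]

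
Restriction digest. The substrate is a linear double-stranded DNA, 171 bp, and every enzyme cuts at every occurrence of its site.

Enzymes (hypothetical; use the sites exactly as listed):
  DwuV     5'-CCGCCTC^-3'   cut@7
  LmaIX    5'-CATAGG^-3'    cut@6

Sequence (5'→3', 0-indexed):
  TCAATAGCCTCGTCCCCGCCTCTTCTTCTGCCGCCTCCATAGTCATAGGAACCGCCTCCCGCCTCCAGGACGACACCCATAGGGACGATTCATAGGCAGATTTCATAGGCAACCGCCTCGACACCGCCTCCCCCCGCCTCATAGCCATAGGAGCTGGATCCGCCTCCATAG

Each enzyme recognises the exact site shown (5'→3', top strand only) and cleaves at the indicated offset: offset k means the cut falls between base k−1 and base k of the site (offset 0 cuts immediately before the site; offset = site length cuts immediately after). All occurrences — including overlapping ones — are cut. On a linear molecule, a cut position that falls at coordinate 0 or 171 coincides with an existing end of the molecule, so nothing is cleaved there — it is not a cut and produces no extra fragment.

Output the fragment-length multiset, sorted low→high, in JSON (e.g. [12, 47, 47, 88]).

Per-enzyme occurrences:
  DwuV CCGCCTC/7: at [15, 30, 51, 58, 112, 123, 133, 159] ⇒ [22, 37, 58, 65, 119, 130, 140, 166]
  LmaIX CATAGG/6: at [43, 77, 90, 103, 145] ⇒ [49, 83, 96, 109, 151]

All cut coordinates (distinct, sorted): [22, 37, 49, 58, 65, 83, 96, 109, 119, 130, 140, 151, 166]

Fragments:
  [0,22): 22 bp
  [22,37): 15 bp
  [37,49): 12 bp
  [49,58): 9 bp
  [58,65): 7 bp
  [65,83): 18 bp
  [83,96): 13 bp
  [96,109): 13 bp
  [109,119): 10 bp
  [119,130): 11 bp
  [130,140): 10 bp
  [140,151): 11 bp
  [151,166): 15 bp
  [166,171): 5 bp

[5,7,9,10,10,11,11,12,13,13,15,15,18,22]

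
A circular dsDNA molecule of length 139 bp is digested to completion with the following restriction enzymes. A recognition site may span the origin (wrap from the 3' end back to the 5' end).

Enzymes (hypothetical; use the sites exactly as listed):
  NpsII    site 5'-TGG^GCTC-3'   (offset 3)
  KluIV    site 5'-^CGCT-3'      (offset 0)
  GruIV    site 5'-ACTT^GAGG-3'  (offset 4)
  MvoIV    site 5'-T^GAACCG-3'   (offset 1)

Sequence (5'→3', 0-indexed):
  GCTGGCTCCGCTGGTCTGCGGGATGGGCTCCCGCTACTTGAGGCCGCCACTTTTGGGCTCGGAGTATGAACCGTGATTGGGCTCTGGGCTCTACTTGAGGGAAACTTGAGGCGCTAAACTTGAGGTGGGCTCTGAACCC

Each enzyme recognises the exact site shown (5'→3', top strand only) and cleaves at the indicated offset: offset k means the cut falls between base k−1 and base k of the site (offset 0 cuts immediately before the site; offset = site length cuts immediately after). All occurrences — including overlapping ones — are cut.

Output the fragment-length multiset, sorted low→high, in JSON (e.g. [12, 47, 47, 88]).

Per-enzyme occurrences:
  NpsII (TGGGCTC, off=3): starts [23, 53, 77, 84, 125] → cuts [26, 56, 80, 87, 128]
  KluIV (CGCT, off=0): starts [8, 31, 111, 138] → cuts [8, 31, 111, 138]
  GruIV (ACTTGAGG, off=4): starts [35, 92, 103, 117] → cuts [39, 96, 107, 121]
  MvoIV (TGAACCG, off=1): starts [66] → cuts [67]

All cut coordinates (distinct, sorted): [8, 26, 31, 39, 56, 67, 80, 87, 96, 107, 111, 121, 128, 138]

Fragments:
  8→26: 18 bp
  26→31: 5 bp
  31→39: 8 bp
  39→56: 17 bp
  56→67: 11 bp
  67→80: 13 bp
  80→87: 7 bp
  87→96: 9 bp
  96→107: 11 bp
  107→111: 4 bp
  111→121: 10 bp
  121→128: 7 bp
  128→138: 10 bp
  138→8 (wrap): 139-138+8 = 9 bp

[4,5,7,7,8,9,9,10,10,11,11,13,17,18]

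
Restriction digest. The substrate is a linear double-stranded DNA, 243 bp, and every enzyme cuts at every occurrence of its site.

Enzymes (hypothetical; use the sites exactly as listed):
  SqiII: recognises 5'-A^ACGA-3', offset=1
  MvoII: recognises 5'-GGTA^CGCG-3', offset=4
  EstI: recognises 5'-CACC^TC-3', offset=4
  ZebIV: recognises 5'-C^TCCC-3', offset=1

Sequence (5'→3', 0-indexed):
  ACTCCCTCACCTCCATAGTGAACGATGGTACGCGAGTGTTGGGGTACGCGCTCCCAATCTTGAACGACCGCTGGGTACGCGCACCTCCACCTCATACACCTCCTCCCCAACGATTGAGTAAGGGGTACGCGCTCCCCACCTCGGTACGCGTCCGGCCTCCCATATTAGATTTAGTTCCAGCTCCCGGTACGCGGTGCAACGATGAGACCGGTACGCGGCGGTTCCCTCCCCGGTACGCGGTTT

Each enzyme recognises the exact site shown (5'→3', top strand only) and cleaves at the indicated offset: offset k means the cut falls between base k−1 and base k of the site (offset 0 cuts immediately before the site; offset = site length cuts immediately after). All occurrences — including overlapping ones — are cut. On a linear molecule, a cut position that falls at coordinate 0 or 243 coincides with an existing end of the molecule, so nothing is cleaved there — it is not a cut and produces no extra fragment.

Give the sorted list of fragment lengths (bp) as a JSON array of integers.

[2,3,5,5,6,6,6,8,8,8,8,9,9,9,9,9,10,11,12,13,14,15,16,18,24]

Per-enzyme occurrences:
  SqiII AACGA/1: at [20, 62, 108, 197] ⇒ [21, 63, 109, 198]
  MvoII GGTACGCG/4: at [26, 42, 73, 123, 142, 185, 209, 231] ⇒ [30, 46, 77, 127, 146, 189, 213, 235]
  EstI CACCTC/4: at [7, 81, 87, 96, 136] ⇒ [11, 85, 91, 100, 140]
  ZebIV CTCCC/1: at [1, 50, 102, 131, 156, 180, 225] ⇒ [2, 51, 103, 132, 157, 181, 226]

All cut coordinates (distinct, sorted): [2, 11, 21, 30, 46, 51, 63, 77, 85, 91, 100, 103, 109, 127, 132, 140, 146, 157, 181, 189, 198, 213, 226, 235]

Fragments:
  [0,2): 2 bp
  [2,11): 9 bp
  [11,21): 10 bp
  [21,30): 9 bp
  [30,46): 16 bp
  [46,51): 5 bp
  [51,63): 12 bp
  [63,77): 14 bp
  [77,85): 8 bp
  [85,91): 6 bp
  [91,100): 9 bp
  [100,103): 3 bp
  [103,109): 6 bp
  [109,127): 18 bp
  [127,132): 5 bp
  [132,140): 8 bp
  [140,146): 6 bp
  [146,157): 11 bp
  [157,181): 24 bp
  [181,189): 8 bp
  [189,198): 9 bp
  [198,213): 15 bp
  [213,226): 13 bp
  [226,235): 9 bp
  [235,243): 8 bp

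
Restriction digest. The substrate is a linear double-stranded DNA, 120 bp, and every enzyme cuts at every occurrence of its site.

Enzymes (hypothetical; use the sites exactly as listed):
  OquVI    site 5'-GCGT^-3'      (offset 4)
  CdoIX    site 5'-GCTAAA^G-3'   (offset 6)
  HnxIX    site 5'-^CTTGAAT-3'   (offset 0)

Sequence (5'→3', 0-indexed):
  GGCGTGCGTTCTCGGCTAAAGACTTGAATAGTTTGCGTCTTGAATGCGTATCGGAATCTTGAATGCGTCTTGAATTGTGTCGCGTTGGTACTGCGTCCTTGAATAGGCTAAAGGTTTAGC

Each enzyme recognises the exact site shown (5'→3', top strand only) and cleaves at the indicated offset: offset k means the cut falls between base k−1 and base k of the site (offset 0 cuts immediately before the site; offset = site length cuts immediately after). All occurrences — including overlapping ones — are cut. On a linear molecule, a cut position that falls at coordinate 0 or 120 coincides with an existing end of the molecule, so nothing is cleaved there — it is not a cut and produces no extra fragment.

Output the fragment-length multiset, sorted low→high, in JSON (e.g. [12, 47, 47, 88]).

[1,2,4,5,8,8,11,11,11,11,15,16,17]

Per-enzyme occurrences:
  OquVI (GCGT, off=4): starts [1, 5, 34, 45, 64, 81, 92] → cuts [5, 9, 38, 49, 68, 85, 96]
  CdoIX (GCTAAAG, off=6): starts [14, 106] → cuts [20, 112]
  HnxIX (CTTGAAT, off=0): starts [22, 38, 57, 68, 97] → cuts [22, 38, 57, 68, 97]

Pooled cuts: [5, 9, 20, 22, 38, 49, 57, 68, 85, 96, 97, 112]

Fragment lengths:
  [0,5): 5 bp
  [5,9): 4 bp
  [9,20): 11 bp
  [20,22): 2 bp
  [22,38): 16 bp
  [38,49): 11 bp
  [49,57): 8 bp
  [57,68): 11 bp
  [68,85): 17 bp
  [85,96): 11 bp
  [96,97): 1 bp
  [97,112): 15 bp
  [112,120): 8 bp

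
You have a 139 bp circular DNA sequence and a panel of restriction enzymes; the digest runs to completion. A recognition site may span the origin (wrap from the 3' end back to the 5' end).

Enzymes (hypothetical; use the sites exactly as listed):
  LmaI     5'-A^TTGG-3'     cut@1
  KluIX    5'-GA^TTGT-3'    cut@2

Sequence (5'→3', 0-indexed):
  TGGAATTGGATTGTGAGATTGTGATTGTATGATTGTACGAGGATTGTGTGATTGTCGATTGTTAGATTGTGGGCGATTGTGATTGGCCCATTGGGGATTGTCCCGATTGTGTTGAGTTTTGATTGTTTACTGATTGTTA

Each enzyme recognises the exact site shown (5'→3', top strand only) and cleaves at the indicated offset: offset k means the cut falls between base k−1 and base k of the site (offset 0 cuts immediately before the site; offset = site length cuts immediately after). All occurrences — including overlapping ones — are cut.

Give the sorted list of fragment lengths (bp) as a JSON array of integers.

[5,6,6,7,7,8,8,8,8,8,9,10,11,11,11,16]

Site scan:
  LmaI (ATTGG, off=1): starts [4, 81, 89] → cuts [5, 82, 90]
  KluIX (GATTGT, off=2): starts [8, 16, 22, 30, 41, 49, 56, 64, 74, 95, 104, 120, 131] → cuts [10, 18, 24, 32, 43, 51, 58, 66, 76, 97, 106, 122, 133]

Pooled cuts: [5, 10, 18, 24, 32, 43, 51, 58, 66, 76, 82, 90, 97, 106, 122, 133]

Fragments:
  5→10: 5 bp
  10→18: 8 bp
  18→24: 6 bp
  24→32: 8 bp
  32→43: 11 bp
  43→51: 8 bp
  51→58: 7 bp
  58→66: 8 bp
  66→76: 10 bp
  76→82: 6 bp
  82→90: 8 bp
  90→97: 7 bp
  97→106: 9 bp
  106→122: 16 bp
  122→133: 11 bp
  133→5 (wrap): 139-133+5 = 11 bp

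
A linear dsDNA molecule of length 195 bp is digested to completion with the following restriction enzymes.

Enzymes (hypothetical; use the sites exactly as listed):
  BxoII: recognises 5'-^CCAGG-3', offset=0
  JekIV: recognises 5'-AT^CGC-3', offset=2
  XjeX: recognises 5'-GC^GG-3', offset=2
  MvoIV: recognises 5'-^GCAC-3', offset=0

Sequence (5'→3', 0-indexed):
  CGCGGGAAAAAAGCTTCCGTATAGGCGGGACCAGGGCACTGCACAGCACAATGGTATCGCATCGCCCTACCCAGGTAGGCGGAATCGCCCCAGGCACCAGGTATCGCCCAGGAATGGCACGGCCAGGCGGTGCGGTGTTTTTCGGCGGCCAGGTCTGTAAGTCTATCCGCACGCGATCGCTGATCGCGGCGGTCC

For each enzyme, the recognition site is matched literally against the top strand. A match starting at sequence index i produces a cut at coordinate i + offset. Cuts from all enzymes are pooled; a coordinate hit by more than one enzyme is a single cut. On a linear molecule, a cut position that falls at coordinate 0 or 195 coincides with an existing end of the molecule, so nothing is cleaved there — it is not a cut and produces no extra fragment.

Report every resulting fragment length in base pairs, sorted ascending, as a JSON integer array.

Scan for sites:
  BxoII (CCAGG, off=0): starts [30, 70, 89, 96, 107, 122, 148] → cuts [30, 70, 89, 96, 107, 122, 148]
  JekIV (ATCGC, off=2): starts [55, 60, 83, 102, 175, 182] → cuts [57, 62, 85, 104, 177, 184]
  XjeX (GCGG, off=2): starts [1, 24, 78, 126, 131, 144, 185, 188] → cuts [3, 26, 80, 128, 133, 146, 187, 190]
  MvoIV (GCAC, off=0): starts [35, 40, 45, 93, 116, 168] → cuts [35, 40, 45, 93, 116, 168]

Pooled cuts: [3, 26, 30, 35, 40, 45, 57, 62, 70, 80, 85, 89, 93, 96, 104, 107, 116, 122, 128, 133, 146, 148, 168, 177, 184, 187, 190]

Fragments:
  [0,3): 3 bp
  [3,26): 23 bp
  [26,30): 4 bp
  [30,35): 5 bp
  [35,40): 5 bp
  [40,45): 5 bp
  [45,57): 12 bp
  [57,62): 5 bp
  [62,70): 8 bp
  [70,80): 10 bp
  [80,85): 5 bp
  [85,89): 4 bp
  [89,93): 4 bp
  [93,96): 3 bp
  [96,104): 8 bp
  [104,107): 3 bp
  [107,116): 9 bp
  [116,122): 6 bp
  [122,128): 6 bp
  [128,133): 5 bp
  [133,146): 13 bp
  [146,148): 2 bp
  [148,168): 20 bp
  [168,177): 9 bp
  [177,184): 7 bp
  [184,187): 3 bp
  [187,190): 3 bp
  [190,195): 5 bp

[2,3,3,3,3,3,4,4,4,5,5,5,5,5,5,5,6,6,7,8,8,9,9,10,12,13,20,23]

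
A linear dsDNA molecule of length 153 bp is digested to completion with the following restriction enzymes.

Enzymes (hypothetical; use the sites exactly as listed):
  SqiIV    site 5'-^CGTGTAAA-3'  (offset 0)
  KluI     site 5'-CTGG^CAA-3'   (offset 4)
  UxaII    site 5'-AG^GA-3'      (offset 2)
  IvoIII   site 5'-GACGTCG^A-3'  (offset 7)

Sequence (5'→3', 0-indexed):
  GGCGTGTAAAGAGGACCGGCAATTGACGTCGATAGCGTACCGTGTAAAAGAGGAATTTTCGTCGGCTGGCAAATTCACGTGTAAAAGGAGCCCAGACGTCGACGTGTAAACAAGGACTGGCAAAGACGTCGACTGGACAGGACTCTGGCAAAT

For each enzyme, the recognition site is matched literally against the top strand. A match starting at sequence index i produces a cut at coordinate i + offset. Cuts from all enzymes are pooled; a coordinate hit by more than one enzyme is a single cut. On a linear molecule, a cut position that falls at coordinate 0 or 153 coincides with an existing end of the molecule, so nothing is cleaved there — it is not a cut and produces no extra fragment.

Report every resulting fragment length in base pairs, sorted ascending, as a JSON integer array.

[1,2,5,6,8,8,9,9,10,11,11,12,12,14,17,18]

Per-enzyme occurrences:
  SqiIV (CGTGTAAA, off=0): starts [2, 40, 77, 102] → cuts [2, 40, 77, 102]
  KluI (CTGGCAA, off=4): starts [65, 116, 144] → cuts [69, 120, 148]
  UxaII (AGGA, off=2): starts [11, 50, 85, 112, 138] → cuts [13, 52, 87, 114, 140]
  IvoIII (GACGTCGA, off=7): starts [24, 94, 124] → cuts [31, 101, 131]

All cut coordinates (distinct, sorted): [2, 13, 31, 40, 52, 69, 77, 87, 101, 102, 114, 120, 131, 140, 148]

Fragment lengths:
  [0,2): 2 bp
  [2,13): 11 bp
  [13,31): 18 bp
  [31,40): 9 bp
  [40,52): 12 bp
  [52,69): 17 bp
  [69,77): 8 bp
  [77,87): 10 bp
  [87,101): 14 bp
  [101,102): 1 bp
  [102,114): 12 bp
  [114,120): 6 bp
  [120,131): 11 bp
  [131,140): 9 bp
  [140,148): 8 bp
  [148,153): 5 bp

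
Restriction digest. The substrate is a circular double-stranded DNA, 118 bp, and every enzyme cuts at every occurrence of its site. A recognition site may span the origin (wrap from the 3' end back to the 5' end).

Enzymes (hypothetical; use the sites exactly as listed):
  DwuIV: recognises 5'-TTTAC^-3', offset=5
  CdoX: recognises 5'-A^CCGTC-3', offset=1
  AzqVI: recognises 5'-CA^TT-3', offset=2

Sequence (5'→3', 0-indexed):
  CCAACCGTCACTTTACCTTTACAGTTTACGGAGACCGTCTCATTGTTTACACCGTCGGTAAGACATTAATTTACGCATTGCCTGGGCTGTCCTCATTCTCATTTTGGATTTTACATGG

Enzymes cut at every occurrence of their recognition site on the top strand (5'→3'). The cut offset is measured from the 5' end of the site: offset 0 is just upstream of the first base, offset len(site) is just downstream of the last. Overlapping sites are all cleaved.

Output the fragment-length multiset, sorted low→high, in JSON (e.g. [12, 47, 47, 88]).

Per-enzyme occurrences:
  DwuIV (TTTAC, off=5): starts [11, 17, 24, 45, 69, 109] → cuts [16, 22, 29, 50, 74, 114]
  CdoX (ACCGTC, off=1): starts [3, 33, 50] → cuts [4, 34, 51]
  AzqVI (CATT, off=2): starts [40, 63, 75, 93, 99] → cuts [42, 65, 77, 95, 101]

Pooled cuts: [4, 16, 22, 29, 34, 42, 50, 51, 65, 74, 77, 95, 101, 114]

Fragment lengths:
  4→16: 12 bp
  16→22: 6 bp
  22→29: 7 bp
  29→34: 5 bp
  34→42: 8 bp
  42→50: 8 bp
  50→51: 1 bp
  51→65: 14 bp
  65→74: 9 bp
  74→77: 3 bp
  77→95: 18 bp
  95→101: 6 bp
  101→114: 13 bp
  114→4 (wrap): 118-114+4 = 8 bp

[1,3,5,6,6,7,8,8,8,9,12,13,14,18]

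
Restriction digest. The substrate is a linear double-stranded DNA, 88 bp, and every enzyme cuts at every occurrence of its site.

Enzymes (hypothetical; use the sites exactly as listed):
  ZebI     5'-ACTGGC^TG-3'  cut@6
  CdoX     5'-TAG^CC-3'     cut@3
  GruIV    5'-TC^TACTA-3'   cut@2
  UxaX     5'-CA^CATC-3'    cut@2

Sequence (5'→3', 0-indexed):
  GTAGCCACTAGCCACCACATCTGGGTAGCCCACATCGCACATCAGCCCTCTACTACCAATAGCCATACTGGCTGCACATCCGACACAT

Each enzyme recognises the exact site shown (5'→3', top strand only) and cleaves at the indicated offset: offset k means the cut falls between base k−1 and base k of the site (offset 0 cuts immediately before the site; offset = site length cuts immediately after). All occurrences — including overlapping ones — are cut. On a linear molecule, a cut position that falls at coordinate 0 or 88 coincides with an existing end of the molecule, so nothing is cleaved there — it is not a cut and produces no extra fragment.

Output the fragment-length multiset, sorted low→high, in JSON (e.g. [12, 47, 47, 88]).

Site scan:
  ZebI ACTGGCTG/6: at [66] ⇒ [72]
  CdoX TAGCC/3: at [1, 8, 25, 59] ⇒ [4, 11, 28, 62]
  GruIV TCTACTA/2: at [48] ⇒ [50]
  UxaX CACATC/2: at [15, 30, 37, 74] ⇒ [17, 32, 39, 76]

All cut coordinates (distinct, sorted): [4, 11, 17, 28, 32, 39, 50, 62, 72, 76]

Fragments:
  [0,4): 4 bp
  [4,11): 7 bp
  [11,17): 6 bp
  [17,28): 11 bp
  [28,32): 4 bp
  [32,39): 7 bp
  [39,50): 11 bp
  [50,62): 12 bp
  [62,72): 10 bp
  [72,76): 4 bp
  [76,88): 12 bp

[4,4,4,6,7,7,10,11,11,12,12]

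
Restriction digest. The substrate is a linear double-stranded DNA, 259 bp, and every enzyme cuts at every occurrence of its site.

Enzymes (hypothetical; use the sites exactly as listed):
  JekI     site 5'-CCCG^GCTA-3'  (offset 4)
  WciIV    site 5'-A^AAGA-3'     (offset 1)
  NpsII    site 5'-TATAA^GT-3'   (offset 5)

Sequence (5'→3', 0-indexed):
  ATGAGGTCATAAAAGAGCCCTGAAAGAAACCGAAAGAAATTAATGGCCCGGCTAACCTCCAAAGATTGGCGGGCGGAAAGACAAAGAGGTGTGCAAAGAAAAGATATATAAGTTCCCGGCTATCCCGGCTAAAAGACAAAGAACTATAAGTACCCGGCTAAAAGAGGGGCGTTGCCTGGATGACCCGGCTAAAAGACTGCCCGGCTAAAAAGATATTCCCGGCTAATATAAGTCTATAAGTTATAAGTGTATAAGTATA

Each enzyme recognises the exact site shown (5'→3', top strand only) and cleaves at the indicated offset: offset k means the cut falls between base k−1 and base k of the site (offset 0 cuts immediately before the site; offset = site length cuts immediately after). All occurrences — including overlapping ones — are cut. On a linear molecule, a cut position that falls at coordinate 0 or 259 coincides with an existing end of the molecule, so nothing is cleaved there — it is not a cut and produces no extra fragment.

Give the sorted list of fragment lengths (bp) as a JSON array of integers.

[5,5,5,5,5,6,6,6,7,7,7,8,8,9,10,10,11,11,11,11,11,12,12,12,16,17,26]

Per-enzyme occurrences:
  JekI (CCCGGCTA, off=4): starts [46, 114, 123, 152, 183, 199, 217] → cuts [50, 118, 127, 156, 187, 203, 221]
  WciIV (AAAGA, off=1): starts [11, 22, 32, 60, 76, 82, 94, 99, 131, 137, 160, 191, 208] → cuts [12, 23, 33, 61, 77, 83, 95, 100, 132, 138, 161, 192, 209]
  NpsII (TATAAGT, off=5): starts [106, 144, 226, 234, 241, 249] → cuts [111, 149, 231, 239, 246, 254]

All cut coordinates (distinct, sorted): [12, 23, 33, 50, 61, 77, 83, 95, 100, 111, 118, 127, 132, 138, 149, 156, 161, 187, 192, 203, 209, 221, 231, 239, 246, 254]

Fragments:
  [0,12): 12 bp
  [12,23): 11 bp
  [23,33): 10 bp
  [33,50): 17 bp
  [50,61): 11 bp
  [61,77): 16 bp
  [77,83): 6 bp
  [83,95): 12 bp
  [95,100): 5 bp
  [100,111): 11 bp
  [111,118): 7 bp
  [118,127): 9 bp
  [127,132): 5 bp
  [132,138): 6 bp
  [138,149): 11 bp
  [149,156): 7 bp
  [156,161): 5 bp
  [161,187): 26 bp
  [187,192): 5 bp
  [192,203): 11 bp
  [203,209): 6 bp
  [209,221): 12 bp
  [221,231): 10 bp
  [231,239): 8 bp
  [239,246): 7 bp
  [246,254): 8 bp
  [254,259): 5 bp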